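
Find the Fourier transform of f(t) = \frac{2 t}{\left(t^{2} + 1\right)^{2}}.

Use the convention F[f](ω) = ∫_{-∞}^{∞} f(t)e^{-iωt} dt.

F(ω) = - i \pi \omega e^{- \left|{\omega}\right|}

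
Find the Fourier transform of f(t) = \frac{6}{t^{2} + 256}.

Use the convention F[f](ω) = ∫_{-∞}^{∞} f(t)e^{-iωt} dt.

F(ω) = \frac{3 \pi e^{- 16 \left|{\omega}\right|}}{8}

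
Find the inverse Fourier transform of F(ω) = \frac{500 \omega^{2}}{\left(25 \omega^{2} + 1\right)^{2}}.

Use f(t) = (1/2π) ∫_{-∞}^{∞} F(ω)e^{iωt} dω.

f(t) = \left(1 - \frac{\left|{t}\right|}{5}\right) e^{- \frac{\left|{t}\right|}{5}}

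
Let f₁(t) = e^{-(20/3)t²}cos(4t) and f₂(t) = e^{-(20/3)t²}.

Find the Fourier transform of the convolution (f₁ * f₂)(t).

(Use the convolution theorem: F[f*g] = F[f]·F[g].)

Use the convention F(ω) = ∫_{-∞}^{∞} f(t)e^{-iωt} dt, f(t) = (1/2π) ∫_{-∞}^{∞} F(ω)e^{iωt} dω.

F[f₁*f₂](ω) = \frac{3 \pi \left(e^{\frac{3 \omega}{5}} + 1\right) e^{- \frac{3 \omega^{2}}{40} - \frac{3 \omega}{10} - \frac{3}{5}}}{40}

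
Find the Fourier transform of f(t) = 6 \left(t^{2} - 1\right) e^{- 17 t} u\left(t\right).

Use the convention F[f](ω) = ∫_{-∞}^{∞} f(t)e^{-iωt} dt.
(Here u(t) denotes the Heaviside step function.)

F(ω) = \frac{6 \left(2 i \omega - \left(i \omega + 17\right)^{3} + 34\right)}{\left(i \omega + 17\right)^{4}}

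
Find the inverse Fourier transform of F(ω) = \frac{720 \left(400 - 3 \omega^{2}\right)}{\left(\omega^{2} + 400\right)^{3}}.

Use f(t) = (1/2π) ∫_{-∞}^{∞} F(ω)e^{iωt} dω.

f(t) = 9 t^{2} e^{- 20 \left|{t}\right|}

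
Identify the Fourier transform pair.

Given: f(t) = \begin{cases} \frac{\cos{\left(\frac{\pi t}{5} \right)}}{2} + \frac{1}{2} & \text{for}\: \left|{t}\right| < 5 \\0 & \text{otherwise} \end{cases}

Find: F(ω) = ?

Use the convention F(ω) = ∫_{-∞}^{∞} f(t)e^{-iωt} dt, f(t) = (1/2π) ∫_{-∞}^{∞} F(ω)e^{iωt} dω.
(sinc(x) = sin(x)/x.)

F(ω) = - \frac{5 \pi^{2} \operatorname{sinc}{\left(5 \omega \right)}}{25 \omega^{2} - \pi^{2}}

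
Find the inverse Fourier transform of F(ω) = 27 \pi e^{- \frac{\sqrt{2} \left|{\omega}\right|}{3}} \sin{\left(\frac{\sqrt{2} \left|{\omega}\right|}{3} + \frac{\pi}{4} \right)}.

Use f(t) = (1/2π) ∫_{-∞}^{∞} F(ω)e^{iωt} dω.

f(t) = \frac{8}{t^{4} + \frac{16}{81}}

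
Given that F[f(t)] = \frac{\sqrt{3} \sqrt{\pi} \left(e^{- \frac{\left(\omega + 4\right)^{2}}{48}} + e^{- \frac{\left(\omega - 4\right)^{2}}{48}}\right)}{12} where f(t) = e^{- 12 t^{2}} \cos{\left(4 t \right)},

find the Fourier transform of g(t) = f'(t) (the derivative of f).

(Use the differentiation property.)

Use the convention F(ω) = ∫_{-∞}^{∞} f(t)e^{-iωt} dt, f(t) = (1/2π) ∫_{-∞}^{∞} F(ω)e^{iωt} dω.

F[g](ω) = \frac{\sqrt{3} i \sqrt{\pi} \omega \left(e^{\frac{\omega}{3}} + 1\right) e^{- \frac{\omega^{2}}{48} - \frac{\omega}{6} - \frac{1}{3}}}{12}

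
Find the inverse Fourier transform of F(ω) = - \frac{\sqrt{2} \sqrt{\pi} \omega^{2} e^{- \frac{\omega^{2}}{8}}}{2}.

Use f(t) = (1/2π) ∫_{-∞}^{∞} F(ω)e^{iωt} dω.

f(t) = 2 \left(8 t^{2} - 2\right) e^{- 2 t^{2}}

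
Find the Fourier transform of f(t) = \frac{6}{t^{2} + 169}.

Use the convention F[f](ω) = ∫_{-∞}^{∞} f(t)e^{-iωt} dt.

F(ω) = \frac{6 \pi e^{- 13 \left|{\omega}\right|}}{13}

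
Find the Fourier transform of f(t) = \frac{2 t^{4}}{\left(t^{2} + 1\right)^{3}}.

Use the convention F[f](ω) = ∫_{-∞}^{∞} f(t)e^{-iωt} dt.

F(ω) = \frac{\pi \left(\omega^{2} - 5 \left|{\omega}\right| + 3\right) e^{- \left|{\omega}\right|}}{4}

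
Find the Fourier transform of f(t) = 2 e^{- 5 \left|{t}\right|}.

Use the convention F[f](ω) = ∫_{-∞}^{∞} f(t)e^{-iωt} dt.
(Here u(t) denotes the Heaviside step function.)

F(ω) = \frac{20}{\omega^{2} + 25}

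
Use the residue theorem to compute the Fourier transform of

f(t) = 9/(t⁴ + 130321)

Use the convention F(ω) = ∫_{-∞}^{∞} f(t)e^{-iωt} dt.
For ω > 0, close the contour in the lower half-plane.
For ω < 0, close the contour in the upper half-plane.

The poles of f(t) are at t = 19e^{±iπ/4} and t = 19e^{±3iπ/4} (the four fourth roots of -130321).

Let g(z) = f(z)e^{-iωz}; for large |z| the factor e^{-iωz} decays in the lower half-plane when ω > 0 and in the upper half-plane when ω < 0.

Case ω > 0 (lower half-plane, clockwise contour ⇒ F(ω) = -2πi·ΣRes):
  Res_{z = - \frac{19 \sqrt{2}}{2} - \frac{19 \sqrt{2} i}{2}} g(z) = \frac{9 \sqrt{2} i \left(1 - i\right) e^{\frac{19 \sqrt{2} \omega \left(-1 + i\right)}{2}}}{54872}
  Res_{z = \frac{19 \sqrt{2}}{2} - \frac{19 \sqrt{2} i}{2}} g(z) = \frac{9 \sqrt{2} i \left(1 + i\right) e^{- \frac{19 \sqrt{2} \omega \left(1 + i\right)}{2}}}{54872}
  F(ω) = -2πi·ΣRes = \frac{9 \sqrt{2} \pi \left(1 - i\right) \left(e^{19 \sqrt{2} i \omega} + i\right) e^{- \frac{19 \sqrt{2} \omega \left(1 + i\right)}{2}}}{27436} = \frac{9 \pi e^{- \frac{19 \sqrt{2} \omega}{2}} \sin{\left(\frac{19 \sqrt{2} \omega}{2} + \frac{\pi}{4} \right)}}{6859}

Case ω < 0 (upper half-plane, counterclockwise contour ⇒ F(ω) = +2πi·ΣRes):
  Res_{z = \frac{19 \sqrt{2}}{2} + \frac{19 \sqrt{2} i}{2}} g(z) = \frac{9 \sqrt{2} i \left(-1 + i\right) e^{\frac{19 \sqrt{2} \omega \left(1 - i\right)}{2}}}{54872}
  Res_{z = - \frac{19 \sqrt{2}}{2} + \frac{19 \sqrt{2} i}{2}} g(z) = \frac{9 \sqrt{2} \left(1 - i\right) e^{\frac{19 \sqrt{2} \omega \left(1 + i\right)}{2}}}{54872}
  F(ω) = 2πi·ΣRes = - \frac{9 \sqrt{2} i \pi \left(i \left(1 - i\right) e^{\frac{19 \sqrt{2} \omega \left(1 - i\right)}{2}} - \left(1 - i\right) e^{\frac{19 \sqrt{2} \omega \left(1 + i\right)}{2}}\right)}{27436} = \frac{9 \pi e^{\frac{19 \sqrt{2} \omega}{2}} \cos{\left(\frac{19 \sqrt{2} \omega}{2} + \frac{\pi}{4} \right)}}{6859}

Both cases combine into a single formula in |ω|:

F(ω) = \frac{9 \pi e^{- \frac{19 \sqrt{2} \left|{\omega}\right|}{2}} \sin{\left(\frac{19 \sqrt{2} \left|{\omega}\right|}{2} + \frac{\pi}{4} \right)}}{6859}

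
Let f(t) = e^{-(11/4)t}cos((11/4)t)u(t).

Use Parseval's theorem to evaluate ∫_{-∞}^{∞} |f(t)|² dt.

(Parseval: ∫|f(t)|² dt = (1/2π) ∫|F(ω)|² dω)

∫|f(t)|² dt = \frac{3}{22}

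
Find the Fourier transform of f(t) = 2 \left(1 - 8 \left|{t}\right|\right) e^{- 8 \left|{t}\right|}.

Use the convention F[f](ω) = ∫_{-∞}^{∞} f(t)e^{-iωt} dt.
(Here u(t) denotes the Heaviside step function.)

F(ω) = \frac{64 \omega^{2}}{\left(\omega^{2} + 64\right)^{2}}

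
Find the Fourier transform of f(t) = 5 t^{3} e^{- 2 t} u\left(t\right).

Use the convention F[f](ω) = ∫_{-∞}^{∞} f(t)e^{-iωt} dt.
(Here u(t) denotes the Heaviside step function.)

F(ω) = \frac{30}{\left(i \omega + 2\right)^{4}}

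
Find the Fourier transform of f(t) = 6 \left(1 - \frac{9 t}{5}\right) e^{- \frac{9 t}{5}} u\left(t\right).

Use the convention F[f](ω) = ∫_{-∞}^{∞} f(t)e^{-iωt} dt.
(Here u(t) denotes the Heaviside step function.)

F(ω) = \frac{150 i \omega}{- 25 \omega^{2} + 90 i \omega + 81}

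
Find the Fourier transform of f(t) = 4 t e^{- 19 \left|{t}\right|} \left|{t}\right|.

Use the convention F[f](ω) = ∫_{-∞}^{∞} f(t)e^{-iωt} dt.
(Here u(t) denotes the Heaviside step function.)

F(ω) = \frac{16 i \omega \left(\omega^{2} - 1083\right)}{\left(\omega^{2} + 361\right)^{3}}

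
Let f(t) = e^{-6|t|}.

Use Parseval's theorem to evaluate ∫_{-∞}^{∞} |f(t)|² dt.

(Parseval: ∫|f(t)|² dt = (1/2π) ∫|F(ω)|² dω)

∫|f(t)|² dt = \frac{1}{6}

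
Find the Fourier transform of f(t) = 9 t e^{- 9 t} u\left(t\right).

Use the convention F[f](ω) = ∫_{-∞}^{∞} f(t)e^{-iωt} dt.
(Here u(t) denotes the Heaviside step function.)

F(ω) = \frac{9}{\left(i \omega + 9\right)^{2}}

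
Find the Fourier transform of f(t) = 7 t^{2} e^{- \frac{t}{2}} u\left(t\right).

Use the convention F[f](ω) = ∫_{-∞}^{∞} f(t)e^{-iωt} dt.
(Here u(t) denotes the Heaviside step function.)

F(ω) = \frac{112}{\left(2 i \omega + 1\right)^{3}}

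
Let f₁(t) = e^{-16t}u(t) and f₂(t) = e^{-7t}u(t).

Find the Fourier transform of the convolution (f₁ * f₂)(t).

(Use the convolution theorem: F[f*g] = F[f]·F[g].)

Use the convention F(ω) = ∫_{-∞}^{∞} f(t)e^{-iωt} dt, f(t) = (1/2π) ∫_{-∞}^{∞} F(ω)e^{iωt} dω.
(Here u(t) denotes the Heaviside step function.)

F[f₁*f₂](ω) = \frac{1}{\left(i \omega + 7\right) \left(i \omega + 16\right)}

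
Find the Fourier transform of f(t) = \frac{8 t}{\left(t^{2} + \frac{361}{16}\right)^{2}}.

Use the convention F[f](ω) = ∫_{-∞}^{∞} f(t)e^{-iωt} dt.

F(ω) = - \frac{16 i \pi \omega e^{- \frac{19 \left|{\omega}\right|}{4}}}{19}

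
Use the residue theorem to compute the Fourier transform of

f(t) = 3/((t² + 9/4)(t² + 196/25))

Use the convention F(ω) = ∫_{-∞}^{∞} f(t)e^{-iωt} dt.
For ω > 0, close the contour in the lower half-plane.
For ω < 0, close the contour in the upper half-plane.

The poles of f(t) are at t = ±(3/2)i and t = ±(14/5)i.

Let g(z) = f(z)e^{-iωz}; for large |z| the factor e^{-iωz} decays in the lower half-plane when ω > 0 and in the upper half-plane when ω < 0.

Case ω > 0 (lower half-plane, clockwise contour ⇒ F(ω) = -2πi·ΣRes):
  Res_{z = - \frac{3 i}{2}} g(z) = \frac{100 i e^{- \frac{3 \omega}{2}}}{559}
  Res_{z = - \frac{14 i}{5}} g(z) = - \frac{375 i e^{- \frac{14 \omega}{5}}}{3913}
  F(ω) = -2πi·ΣRes = \frac{200 \pi e^{- \frac{3 \omega}{2}}}{559} - \frac{750 \pi e^{- \frac{14 \omega}{5}}}{3913}

Case ω < 0 (upper half-plane, counterclockwise contour ⇒ F(ω) = +2πi·ΣRes):
  Res_{z = \frac{3 i}{2}} g(z) = - \frac{100 i e^{\frac{3 \omega}{2}}}{559}
  Res_{z = \frac{14 i}{5}} g(z) = \frac{375 i e^{\frac{14 \omega}{5}}}{3913}
  F(ω) = 2πi·ΣRes = \frac{50 \pi \left(- 15 e^{\frac{14 \omega}{5}} + 28 e^{\frac{3 \omega}{2}}\right)}{3913}

Both cases combine into a single formula in |ω|:

F(ω) = \frac{200 \pi e^{- \frac{3 \left|{\omega}\right|}{2}}}{559} - \frac{750 \pi e^{- \frac{14 \left|{\omega}\right|}{5}}}{3913}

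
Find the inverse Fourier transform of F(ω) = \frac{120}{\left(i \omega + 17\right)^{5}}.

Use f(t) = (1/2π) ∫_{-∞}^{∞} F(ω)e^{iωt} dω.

f(t) = 5 t^{4} e^{- 17 t} u\left(t\right)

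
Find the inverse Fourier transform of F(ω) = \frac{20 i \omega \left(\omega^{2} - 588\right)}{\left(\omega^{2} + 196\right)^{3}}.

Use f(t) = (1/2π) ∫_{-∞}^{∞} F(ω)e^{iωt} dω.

f(t) = 5 t e^{- 14 \left|{t}\right|} \left|{t}\right|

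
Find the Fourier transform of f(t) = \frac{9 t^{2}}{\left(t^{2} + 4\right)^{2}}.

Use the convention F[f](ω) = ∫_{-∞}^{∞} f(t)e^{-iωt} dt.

F(ω) = \frac{9 \pi \left(1 - 2 \left|{\omega}\right|\right) e^{- 2 \left|{\omega}\right|}}{4}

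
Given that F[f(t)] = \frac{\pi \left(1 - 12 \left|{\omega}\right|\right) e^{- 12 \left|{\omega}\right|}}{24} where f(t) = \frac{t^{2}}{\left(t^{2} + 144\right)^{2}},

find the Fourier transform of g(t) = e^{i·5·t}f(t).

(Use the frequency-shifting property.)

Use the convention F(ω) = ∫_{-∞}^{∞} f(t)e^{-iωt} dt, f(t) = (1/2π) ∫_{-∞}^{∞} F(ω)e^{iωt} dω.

F[g](ω) = \frac{\pi \left(1 - 12 \left|{\omega - 5}\right|\right) e^{- 12 \left|{\omega - 5}\right|}}{24}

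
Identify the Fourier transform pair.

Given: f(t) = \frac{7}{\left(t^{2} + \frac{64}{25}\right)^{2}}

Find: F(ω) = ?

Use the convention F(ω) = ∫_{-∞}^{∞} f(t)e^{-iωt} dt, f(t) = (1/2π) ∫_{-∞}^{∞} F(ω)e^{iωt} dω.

F(ω) = \frac{175 \pi \left(8 \left|{\omega}\right| + 5\right) e^{- \frac{8 \left|{\omega}\right|}{5}}}{1024}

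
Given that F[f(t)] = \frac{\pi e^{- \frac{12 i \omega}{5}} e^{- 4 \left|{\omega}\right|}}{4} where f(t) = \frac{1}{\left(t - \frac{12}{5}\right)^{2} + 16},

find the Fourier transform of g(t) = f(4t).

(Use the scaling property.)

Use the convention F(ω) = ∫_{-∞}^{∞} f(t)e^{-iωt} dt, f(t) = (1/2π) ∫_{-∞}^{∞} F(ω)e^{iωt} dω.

F[g](ω) = \frac{\pi e^{- \frac{3 i \omega}{5} - \left|{\omega}\right|}}{16}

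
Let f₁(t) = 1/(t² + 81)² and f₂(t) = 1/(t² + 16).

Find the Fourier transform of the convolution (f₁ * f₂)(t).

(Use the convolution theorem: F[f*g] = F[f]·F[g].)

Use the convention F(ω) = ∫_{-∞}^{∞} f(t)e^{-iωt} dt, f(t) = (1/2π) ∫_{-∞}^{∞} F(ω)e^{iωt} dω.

F[f₁*f₂](ω) = \frac{\pi^{2} \left(9 \left|{\omega}\right| + 1\right) e^{- 13 \left|{\omega}\right|}}{5832}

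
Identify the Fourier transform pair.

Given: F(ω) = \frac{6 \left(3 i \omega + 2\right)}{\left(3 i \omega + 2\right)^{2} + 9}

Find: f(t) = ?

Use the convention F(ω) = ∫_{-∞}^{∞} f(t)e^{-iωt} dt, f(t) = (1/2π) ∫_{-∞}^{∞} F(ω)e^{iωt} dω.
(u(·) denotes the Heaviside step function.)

f(t) = 2 e^{- \frac{2 t}{3}} \cos{\left(t \right)} u\left(t\right)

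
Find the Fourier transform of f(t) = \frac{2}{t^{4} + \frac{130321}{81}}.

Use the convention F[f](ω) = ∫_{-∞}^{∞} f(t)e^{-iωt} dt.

F(ω) = \frac{54 \pi e^{- \frac{19 \sqrt{2} \left|{\omega}\right|}{6}} \sin{\left(\frac{19 \sqrt{2} \left|{\omega}\right|}{6} + \frac{\pi}{4} \right)}}{6859}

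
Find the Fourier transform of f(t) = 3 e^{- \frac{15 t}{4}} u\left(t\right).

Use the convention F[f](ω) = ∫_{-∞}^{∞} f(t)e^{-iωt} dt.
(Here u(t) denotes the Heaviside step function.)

F(ω) = \frac{12}{4 i \omega + 15}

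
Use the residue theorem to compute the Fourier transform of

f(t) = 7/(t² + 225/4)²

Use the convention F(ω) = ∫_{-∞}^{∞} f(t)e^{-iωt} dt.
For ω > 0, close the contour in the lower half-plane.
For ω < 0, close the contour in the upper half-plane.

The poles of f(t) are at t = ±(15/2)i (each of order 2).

Let g(z) = f(z)e^{-iωz}; for large |z| the factor e^{-iωz} decays in the lower half-plane when ω > 0 and in the upper half-plane when ω < 0.

Case ω > 0 (lower half-plane, clockwise contour ⇒ F(ω) = -2πi·ΣRes):
  Res_{z = - \frac{15 i}{2}} g(z) = \frac{7 i \left(15 \omega + 2\right) e^{- \frac{15 \omega}{2}}}{3375} (pole of order 2)
  F(ω) = -2πi·ΣRes = \frac{14 \pi \left(15 \omega + 2\right) e^{- \frac{15 \omega}{2}}}{3375}

Case ω < 0 (upper half-plane, counterclockwise contour ⇒ F(ω) = +2πi·ΣRes):
  Res_{z = \frac{15 i}{2}} g(z) = \frac{7 i \left(15 \omega - 2\right) e^{\frac{15 \omega}{2}}}{3375} (pole of order 2)
  F(ω) = 2πi·ΣRes = \frac{14 \pi \left(2 - 15 \omega\right) e^{\frac{15 \omega}{2}}}{3375}

Both cases combine into a single formula in |ω|:

F(ω) = \frac{14 \pi \left(15 \left|{\omega}\right| + 2\right) e^{- \frac{15 \left|{\omega}\right|}{2}}}{3375}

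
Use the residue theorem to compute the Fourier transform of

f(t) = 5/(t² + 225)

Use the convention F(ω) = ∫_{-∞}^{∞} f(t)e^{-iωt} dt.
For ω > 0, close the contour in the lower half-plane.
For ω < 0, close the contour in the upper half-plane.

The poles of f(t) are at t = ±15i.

Let g(z) = f(z)e^{-iωz}; for large |z| the factor e^{-iωz} decays in the lower half-plane when ω > 0 and in the upper half-plane when ω < 0.

Case ω > 0 (lower half-plane, clockwise contour ⇒ F(ω) = -2πi·ΣRes):
  Res_{z = - 15 i} g(z) = \frac{i e^{- 15 \omega}}{6}
  F(ω) = -2πi·ΣRes = \frac{\pi e^{- 15 \omega}}{3}

Case ω < 0 (upper half-plane, counterclockwise contour ⇒ F(ω) = +2πi·ΣRes):
  Res_{z = 15 i} g(z) = - \frac{i e^{15 \omega}}{6}
  F(ω) = 2πi·ΣRes = \frac{\pi e^{15 \omega}}{3}

Both cases combine into a single formula in |ω|:

F(ω) = \frac{\pi e^{- 15 \left|{\omega}\right|}}{3}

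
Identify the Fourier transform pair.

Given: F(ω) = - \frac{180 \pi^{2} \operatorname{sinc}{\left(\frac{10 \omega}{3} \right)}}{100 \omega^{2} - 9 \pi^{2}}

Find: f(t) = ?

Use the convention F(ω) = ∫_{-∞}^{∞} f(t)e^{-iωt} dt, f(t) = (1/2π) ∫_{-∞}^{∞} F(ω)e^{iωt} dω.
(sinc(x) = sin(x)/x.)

f(t) = 6 \left(\begin{cases} \cos^{2}{\left(\frac{3 \pi t}{20} \right)} & \text{for}\: \left|{t}\right| < \frac{10}{3} \\0 & \text{otherwise} \end{cases}\right)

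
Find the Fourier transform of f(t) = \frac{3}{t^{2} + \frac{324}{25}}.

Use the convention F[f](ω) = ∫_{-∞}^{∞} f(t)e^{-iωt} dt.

F(ω) = \frac{5 \pi e^{- \frac{18 \left|{\omega}\right|}{5}}}{6}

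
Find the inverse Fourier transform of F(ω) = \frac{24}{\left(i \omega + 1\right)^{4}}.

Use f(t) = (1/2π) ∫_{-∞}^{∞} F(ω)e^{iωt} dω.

f(t) = 4 t^{3} e^{- t} u\left(t\right)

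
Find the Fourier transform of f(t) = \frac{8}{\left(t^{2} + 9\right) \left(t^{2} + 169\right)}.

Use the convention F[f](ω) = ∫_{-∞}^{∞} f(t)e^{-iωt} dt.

F(ω) = \frac{\pi \left(13 e^{10 \left|{\omega}\right|} - 3\right) e^{- 13 \left|{\omega}\right|}}{780}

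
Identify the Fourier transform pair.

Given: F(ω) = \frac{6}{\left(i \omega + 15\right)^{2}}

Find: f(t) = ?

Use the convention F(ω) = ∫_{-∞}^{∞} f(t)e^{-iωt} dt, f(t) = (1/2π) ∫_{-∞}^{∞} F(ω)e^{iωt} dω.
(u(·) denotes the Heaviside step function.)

f(t) = 6 t e^{- 15 t} u\left(t\right)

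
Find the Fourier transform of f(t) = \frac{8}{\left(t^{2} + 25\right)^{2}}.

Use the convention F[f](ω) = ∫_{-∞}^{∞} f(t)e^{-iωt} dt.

F(ω) = \frac{4 \pi \left(5 \left|{\omega}\right| + 1\right) e^{- 5 \left|{\omega}\right|}}{125}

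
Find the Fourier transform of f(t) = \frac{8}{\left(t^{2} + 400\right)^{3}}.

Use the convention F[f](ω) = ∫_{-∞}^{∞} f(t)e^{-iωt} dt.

F(ω) = \frac{\pi \left(400 \omega^{2} + 60 \left|{\omega}\right| + 3\right) e^{- 20 \left|{\omega}\right|}}{3200000}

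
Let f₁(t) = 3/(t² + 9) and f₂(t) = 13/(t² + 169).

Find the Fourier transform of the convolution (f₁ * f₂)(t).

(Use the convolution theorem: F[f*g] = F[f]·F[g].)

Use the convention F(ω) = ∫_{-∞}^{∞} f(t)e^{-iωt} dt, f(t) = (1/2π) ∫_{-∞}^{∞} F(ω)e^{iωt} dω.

F[f₁*f₂](ω) = \pi^{2} e^{- 16 \left|{\omega}\right|}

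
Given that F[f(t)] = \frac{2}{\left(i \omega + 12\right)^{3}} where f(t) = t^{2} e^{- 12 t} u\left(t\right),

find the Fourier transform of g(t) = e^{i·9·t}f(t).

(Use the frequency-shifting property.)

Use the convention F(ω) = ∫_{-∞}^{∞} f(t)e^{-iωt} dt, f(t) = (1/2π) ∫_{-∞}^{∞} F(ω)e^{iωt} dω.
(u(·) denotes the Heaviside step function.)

F[g](ω) = \frac{2}{\left(i \left(\omega - 9\right) + 12\right)^{3}}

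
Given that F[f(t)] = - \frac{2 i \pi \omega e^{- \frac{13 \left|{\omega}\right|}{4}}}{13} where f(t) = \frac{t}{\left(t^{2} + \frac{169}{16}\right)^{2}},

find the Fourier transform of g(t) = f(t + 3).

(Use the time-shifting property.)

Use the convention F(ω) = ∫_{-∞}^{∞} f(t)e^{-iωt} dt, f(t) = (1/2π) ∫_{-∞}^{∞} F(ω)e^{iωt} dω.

F[g](ω) = - \frac{2 i \pi \omega e^{3 i \omega - \frac{13 \left|{\omega}\right|}{4}}}{13}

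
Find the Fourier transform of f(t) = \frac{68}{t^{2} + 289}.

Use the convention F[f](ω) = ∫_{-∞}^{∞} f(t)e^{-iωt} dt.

F(ω) = 4 \pi e^{- 17 \left|{\omega}\right|}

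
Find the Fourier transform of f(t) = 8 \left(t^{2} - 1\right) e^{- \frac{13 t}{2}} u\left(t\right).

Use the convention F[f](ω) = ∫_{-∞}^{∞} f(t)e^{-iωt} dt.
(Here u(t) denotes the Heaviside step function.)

F(ω) = \frac{16 \left(16 i \omega - \left(2 i \omega + 13\right)^{3} + 104\right)}{\left(2 i \omega + 13\right)^{4}}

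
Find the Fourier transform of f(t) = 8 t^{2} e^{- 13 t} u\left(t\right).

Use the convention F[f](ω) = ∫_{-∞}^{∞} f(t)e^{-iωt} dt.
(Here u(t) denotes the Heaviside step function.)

F(ω) = \frac{16}{\left(i \omega + 13\right)^{3}}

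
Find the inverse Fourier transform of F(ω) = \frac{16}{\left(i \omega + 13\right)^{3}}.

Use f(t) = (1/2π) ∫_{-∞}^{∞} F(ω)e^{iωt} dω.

f(t) = 8 t^{2} e^{- 13 t} u\left(t\right)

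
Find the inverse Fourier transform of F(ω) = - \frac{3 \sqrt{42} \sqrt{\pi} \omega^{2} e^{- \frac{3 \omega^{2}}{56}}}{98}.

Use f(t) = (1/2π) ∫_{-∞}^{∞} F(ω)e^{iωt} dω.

f(t) = 2 \left(\frac{56 t^{2}}{3} - 2\right) e^{- \frac{14 t^{2}}{3}}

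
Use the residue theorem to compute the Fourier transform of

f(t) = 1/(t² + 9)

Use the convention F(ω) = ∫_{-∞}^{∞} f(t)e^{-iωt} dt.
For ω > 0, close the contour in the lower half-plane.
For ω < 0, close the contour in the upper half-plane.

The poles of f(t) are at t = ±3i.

Let g(z) = f(z)e^{-iωz}; for large |z| the factor e^{-iωz} decays in the lower half-plane when ω > 0 and in the upper half-plane when ω < 0.

Case ω > 0 (lower half-plane, clockwise contour ⇒ F(ω) = -2πi·ΣRes):
  Res_{z = - 3 i} g(z) = \frac{i e^{- 3 \omega}}{6}
  F(ω) = -2πi·ΣRes = \frac{\pi e^{- 3 \omega}}{3}

Case ω < 0 (upper half-plane, counterclockwise contour ⇒ F(ω) = +2πi·ΣRes):
  Res_{z = 3 i} g(z) = - \frac{i e^{3 \omega}}{6}
  F(ω) = 2πi·ΣRes = \frac{\pi e^{3 \omega}}{3}

Both cases combine into a single formula in |ω|:

F(ω) = \frac{\pi e^{- 3 \left|{\omega}\right|}}{3}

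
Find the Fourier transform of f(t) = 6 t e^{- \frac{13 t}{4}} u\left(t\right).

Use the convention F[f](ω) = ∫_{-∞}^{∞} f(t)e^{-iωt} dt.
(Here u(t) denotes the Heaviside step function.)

F(ω) = \frac{96}{\left(4 i \omega + 13\right)^{2}}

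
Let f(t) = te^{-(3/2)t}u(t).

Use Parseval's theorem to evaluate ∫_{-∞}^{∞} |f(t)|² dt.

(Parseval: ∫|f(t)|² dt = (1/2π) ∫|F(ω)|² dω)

∫|f(t)|² dt = \frac{2}{27}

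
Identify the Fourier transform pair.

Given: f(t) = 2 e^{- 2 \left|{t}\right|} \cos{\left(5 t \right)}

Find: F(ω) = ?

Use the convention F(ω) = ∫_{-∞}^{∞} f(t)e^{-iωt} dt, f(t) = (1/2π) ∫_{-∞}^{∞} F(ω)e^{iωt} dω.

F(ω) = \frac{8 \left(\omega^{2} + 29\right)}{\omega^{4} - 42 \omega^{2} + 841}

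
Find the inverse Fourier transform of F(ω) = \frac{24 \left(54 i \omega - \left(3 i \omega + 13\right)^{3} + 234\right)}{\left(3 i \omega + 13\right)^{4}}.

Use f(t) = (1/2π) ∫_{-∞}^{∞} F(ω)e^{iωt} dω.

f(t) = 8 \left(t^{2} - 1\right) e^{- \frac{13 t}{3}} u\left(t\right)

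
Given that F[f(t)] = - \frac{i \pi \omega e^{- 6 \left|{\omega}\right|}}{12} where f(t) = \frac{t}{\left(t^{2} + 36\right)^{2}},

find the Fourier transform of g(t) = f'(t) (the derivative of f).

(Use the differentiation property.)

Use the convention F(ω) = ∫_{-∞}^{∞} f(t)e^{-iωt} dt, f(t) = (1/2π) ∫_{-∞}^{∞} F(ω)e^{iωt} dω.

F[g](ω) = \frac{\pi \omega^{2} e^{- 6 \left|{\omega}\right|}}{12}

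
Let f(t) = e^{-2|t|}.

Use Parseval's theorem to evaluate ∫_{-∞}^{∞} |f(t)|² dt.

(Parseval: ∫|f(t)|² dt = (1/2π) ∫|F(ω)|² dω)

∫|f(t)|² dt = \frac{1}{2}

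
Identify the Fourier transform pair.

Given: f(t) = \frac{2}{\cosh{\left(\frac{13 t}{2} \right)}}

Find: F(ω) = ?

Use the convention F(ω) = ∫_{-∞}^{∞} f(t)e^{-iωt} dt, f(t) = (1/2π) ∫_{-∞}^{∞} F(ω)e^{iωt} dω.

F(ω) = \frac{4 \pi}{13 \cosh{\left(\frac{\pi \omega}{13} \right)}}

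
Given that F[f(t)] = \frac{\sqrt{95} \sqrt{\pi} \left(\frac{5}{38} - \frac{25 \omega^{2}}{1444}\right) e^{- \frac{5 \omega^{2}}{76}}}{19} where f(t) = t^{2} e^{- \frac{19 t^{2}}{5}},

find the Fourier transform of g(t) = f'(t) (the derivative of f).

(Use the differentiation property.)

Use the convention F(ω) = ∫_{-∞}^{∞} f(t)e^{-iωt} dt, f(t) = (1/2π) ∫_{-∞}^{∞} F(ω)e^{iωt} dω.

F[g](ω) = \frac{5 \sqrt{95} i \sqrt{\pi} \omega \left(38 - 5 \omega^{2}\right) e^{- \frac{5 \omega^{2}}{76}}}{27436}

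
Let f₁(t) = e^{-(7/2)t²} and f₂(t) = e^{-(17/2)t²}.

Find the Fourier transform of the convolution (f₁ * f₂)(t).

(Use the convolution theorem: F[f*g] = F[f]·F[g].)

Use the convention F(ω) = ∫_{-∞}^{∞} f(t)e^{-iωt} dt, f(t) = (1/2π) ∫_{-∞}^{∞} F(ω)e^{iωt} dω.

F[f₁*f₂](ω) = \frac{2 \sqrt{119} \pi e^{- \frac{12 \omega^{2}}{119}}}{119}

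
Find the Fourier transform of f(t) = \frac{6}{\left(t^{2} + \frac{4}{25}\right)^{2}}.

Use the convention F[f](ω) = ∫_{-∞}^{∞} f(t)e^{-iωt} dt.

F(ω) = \frac{75 \pi \left(2 \left|{\omega}\right| + 5\right) e^{- \frac{2 \left|{\omega}\right|}{5}}}{8}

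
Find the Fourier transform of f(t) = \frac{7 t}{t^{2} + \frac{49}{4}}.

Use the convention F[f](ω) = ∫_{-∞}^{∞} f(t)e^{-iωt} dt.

F(ω) = - 7 i \pi e^{- \frac{7 \left|{\omega}\right|}{2}} \operatorname{sign}{\left(\omega \right)}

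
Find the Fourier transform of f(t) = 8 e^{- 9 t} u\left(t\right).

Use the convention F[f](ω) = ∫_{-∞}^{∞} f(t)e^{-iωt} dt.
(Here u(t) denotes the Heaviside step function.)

F(ω) = \frac{8}{i \omega + 9}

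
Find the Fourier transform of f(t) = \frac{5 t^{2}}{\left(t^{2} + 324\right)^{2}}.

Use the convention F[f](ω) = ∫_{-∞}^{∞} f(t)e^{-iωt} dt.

F(ω) = \frac{5 \pi \left(1 - 18 \left|{\omega}\right|\right) e^{- 18 \left|{\omega}\right|}}{36}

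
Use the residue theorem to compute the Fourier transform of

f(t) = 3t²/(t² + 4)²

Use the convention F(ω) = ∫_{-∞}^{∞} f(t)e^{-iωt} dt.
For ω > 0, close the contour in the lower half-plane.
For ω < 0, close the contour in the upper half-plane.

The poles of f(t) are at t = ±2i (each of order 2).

Let g(z) = f(z)e^{-iωz}; for large |z| the factor e^{-iωz} decays in the lower half-plane when ω > 0 and in the upper half-plane when ω < 0.

Case ω > 0 (lower half-plane, clockwise contour ⇒ F(ω) = -2πi·ΣRes):
  Res_{z = - 2 i} g(z) = \frac{3 i \left(1 - 2 \omega\right) e^{- 2 \omega}}{8} (pole of order 2)
  F(ω) = -2πi·ΣRes = \frac{3 \pi \left(1 - 2 \omega\right) e^{- 2 \omega}}{4}

Case ω < 0 (upper half-plane, counterclockwise contour ⇒ F(ω) = +2πi·ΣRes):
  Res_{z = 2 i} g(z) = \frac{3 i \left(- 2 \omega - 1\right) e^{2 \omega}}{8} (pole of order 2)
  F(ω) = 2πi·ΣRes = \frac{3 \pi \left(2 \omega + 1\right) e^{2 \omega}}{4}

Both cases combine into a single formula in |ω|:

F(ω) = \frac{3 \pi \left(1 - 2 \left|{\omega}\right|\right) e^{- 2 \left|{\omega}\right|}}{4}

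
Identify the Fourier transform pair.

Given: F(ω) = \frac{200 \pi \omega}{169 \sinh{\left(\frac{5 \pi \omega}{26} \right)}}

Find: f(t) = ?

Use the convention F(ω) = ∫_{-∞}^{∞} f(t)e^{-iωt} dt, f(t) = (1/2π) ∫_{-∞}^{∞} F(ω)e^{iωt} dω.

f(t) = \frac{8}{\cosh^{2}{\left(\frac{13 t}{5} \right)}}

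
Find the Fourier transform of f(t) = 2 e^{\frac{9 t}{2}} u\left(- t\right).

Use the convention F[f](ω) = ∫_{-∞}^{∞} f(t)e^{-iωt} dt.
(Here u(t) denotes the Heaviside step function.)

F(ω) = - \frac{4}{2 i \omega - 9}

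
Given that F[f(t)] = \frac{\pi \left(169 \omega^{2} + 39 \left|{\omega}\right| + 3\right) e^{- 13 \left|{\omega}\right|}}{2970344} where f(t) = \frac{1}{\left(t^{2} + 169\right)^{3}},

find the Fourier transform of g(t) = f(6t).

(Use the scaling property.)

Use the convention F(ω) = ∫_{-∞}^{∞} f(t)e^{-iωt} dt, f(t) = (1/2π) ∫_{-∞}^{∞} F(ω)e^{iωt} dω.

F[g](ω) = \frac{\pi \left(169 \omega^{2} + 234 \left|{\omega}\right| + 108\right) e^{- \frac{13 \left|{\omega}\right|}{6}}}{641594304}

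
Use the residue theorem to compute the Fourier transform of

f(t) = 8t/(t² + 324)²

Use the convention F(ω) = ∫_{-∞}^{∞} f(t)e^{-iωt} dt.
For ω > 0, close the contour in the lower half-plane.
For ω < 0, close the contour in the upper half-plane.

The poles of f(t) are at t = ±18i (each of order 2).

Let g(z) = f(z)e^{-iωz}; for large |z| the factor e^{-iωz} decays in the lower half-plane when ω > 0 and in the upper half-plane when ω < 0.

Case ω > 0 (lower half-plane, clockwise contour ⇒ F(ω) = -2πi·ΣRes):
  Res_{z = - 18 i} g(z) = \frac{\omega e^{- 18 \omega}}{9} (pole of order 2)
  F(ω) = -2πi·ΣRes = - \frac{2 i \pi \omega e^{- 18 \omega}}{9}

Case ω < 0 (upper half-plane, counterclockwise contour ⇒ F(ω) = +2πi·ΣRes):
  Res_{z = 18 i} g(z) = - \frac{\omega e^{18 \omega}}{9} (pole of order 2)
  F(ω) = 2πi·ΣRes = - \frac{2 i \pi \omega e^{18 \omega}}{9}

Both cases combine into a single formula in |ω|:

F(ω) = - \frac{2 i \pi \omega e^{- 18 \left|{\omega}\right|}}{9}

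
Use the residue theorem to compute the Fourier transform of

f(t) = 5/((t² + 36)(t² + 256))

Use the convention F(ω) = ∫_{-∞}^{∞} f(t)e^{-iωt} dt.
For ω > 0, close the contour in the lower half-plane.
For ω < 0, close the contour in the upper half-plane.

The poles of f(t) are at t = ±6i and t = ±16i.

Let g(z) = f(z)e^{-iωz}; for large |z| the factor e^{-iωz} decays in the lower half-plane when ω > 0 and in the upper half-plane when ω < 0.

Case ω > 0 (lower half-plane, clockwise contour ⇒ F(ω) = -2πi·ΣRes):
  Res_{z = - 6 i} g(z) = \frac{i e^{- 6 \omega}}{528}
  Res_{z = - 16 i} g(z) = - \frac{i e^{- 16 \omega}}{1408}
  F(ω) = -2πi·ΣRes = \frac{\pi \left(8 e^{10 \omega} - 3\right) e^{- 16 \omega}}{2112}

Case ω < 0 (upper half-plane, counterclockwise contour ⇒ F(ω) = +2πi·ΣRes):
  Res_{z = 6 i} g(z) = - \frac{i e^{6 \omega}}{528}
  Res_{z = 16 i} g(z) = \frac{i e^{16 \omega}}{1408}
  F(ω) = 2πi·ΣRes = \frac{\pi \left(8 - 3 e^{10 \omega}\right) e^{6 \omega}}{2112}

Both cases combine into a single formula in |ω|:

F(ω) = \frac{\pi \left(8 e^{10 \left|{\omega}\right|} - 3\right) e^{- 16 \left|{\omega}\right|}}{2112}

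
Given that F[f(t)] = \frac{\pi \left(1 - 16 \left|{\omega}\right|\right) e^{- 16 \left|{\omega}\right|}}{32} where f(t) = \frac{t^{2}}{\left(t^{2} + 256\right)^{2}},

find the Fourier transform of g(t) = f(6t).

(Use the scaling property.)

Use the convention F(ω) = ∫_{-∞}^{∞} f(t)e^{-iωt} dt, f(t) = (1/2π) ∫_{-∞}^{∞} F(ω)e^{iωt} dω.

F[g](ω) = \frac{\pi \left(3 - 8 \left|{\omega}\right|\right) e^{- \frac{8 \left|{\omega}\right|}{3}}}{576}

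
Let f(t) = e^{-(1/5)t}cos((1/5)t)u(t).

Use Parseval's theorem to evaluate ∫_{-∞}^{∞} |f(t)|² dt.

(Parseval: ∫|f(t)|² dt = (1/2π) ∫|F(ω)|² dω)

∫|f(t)|² dt = \frac{15}{8}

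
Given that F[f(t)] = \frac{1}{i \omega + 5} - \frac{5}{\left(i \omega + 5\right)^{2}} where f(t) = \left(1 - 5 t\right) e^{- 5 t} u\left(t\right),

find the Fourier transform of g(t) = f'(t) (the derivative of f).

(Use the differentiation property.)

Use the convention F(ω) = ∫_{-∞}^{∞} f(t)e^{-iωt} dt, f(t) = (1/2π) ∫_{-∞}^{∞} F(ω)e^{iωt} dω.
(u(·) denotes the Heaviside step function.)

F[g](ω) = \frac{\omega^{2}}{\omega^{2} - 10 i \omega - 25}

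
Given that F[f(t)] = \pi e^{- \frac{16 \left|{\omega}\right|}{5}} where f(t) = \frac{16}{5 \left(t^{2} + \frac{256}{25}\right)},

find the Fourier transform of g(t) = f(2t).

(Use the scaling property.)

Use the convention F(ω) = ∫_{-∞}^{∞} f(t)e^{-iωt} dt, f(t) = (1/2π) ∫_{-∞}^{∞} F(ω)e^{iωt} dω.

F[g](ω) = \frac{\pi e^{- \frac{8 \left|{\omega}\right|}{5}}}{2}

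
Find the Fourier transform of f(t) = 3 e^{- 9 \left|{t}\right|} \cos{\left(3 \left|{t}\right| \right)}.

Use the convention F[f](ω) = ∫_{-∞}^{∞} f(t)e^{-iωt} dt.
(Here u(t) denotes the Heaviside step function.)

F(ω) = \frac{54 \left(\omega^{2} + 90\right)}{\omega^{4} + 144 \omega^{2} + 8100}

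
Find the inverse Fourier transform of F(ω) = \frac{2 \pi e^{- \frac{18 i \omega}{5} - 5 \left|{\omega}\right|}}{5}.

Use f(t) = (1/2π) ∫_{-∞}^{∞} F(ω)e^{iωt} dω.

f(t) = \frac{2}{\left(t - \frac{18}{5}\right)^{2} + 25}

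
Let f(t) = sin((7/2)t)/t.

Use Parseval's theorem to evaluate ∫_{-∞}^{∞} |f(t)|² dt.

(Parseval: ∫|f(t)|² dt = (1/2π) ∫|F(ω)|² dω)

∫|f(t)|² dt = \frac{7 \pi}{2}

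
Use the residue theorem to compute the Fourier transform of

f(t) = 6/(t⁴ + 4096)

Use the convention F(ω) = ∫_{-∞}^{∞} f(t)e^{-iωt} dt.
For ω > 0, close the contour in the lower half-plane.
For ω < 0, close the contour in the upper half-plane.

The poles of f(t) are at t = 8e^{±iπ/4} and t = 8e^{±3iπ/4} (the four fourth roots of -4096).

Let g(z) = f(z)e^{-iωz}; for large |z| the factor e^{-iωz} decays in the lower half-plane when ω > 0 and in the upper half-plane when ω < 0.

Case ω > 0 (lower half-plane, clockwise contour ⇒ F(ω) = -2πi·ΣRes):
  Res_{z = - 4 \sqrt{2} - 4 \sqrt{2} i} g(z) = \frac{3 \sqrt{2} i \left(1 - i\right) e^{4 \sqrt{2} \omega \left(-1 + i\right)}}{2048}
  Res_{z = 4 \sqrt{2} - 4 \sqrt{2} i} g(z) = \frac{3 \sqrt{2} i \left(1 + i\right) e^{- 4 \sqrt{2} \omega \left(1 + i\right)}}{2048}
  F(ω) = -2πi·ΣRes = \frac{3 \sqrt{2} \pi \left(1 - i\right) \left(e^{8 \sqrt{2} i \omega} + i\right) e^{- 4 \sqrt{2} \omega \left(1 + i\right)}}{1024} = \frac{3 \sqrt{2} \pi \left(\sin{\left(4 \sqrt{2} \omega \right)} + \cos{\left(4 \sqrt{2} \omega \right)}\right) e^{- 4 \sqrt{2} \omega}}{512}

Case ω < 0 (upper half-plane, counterclockwise contour ⇒ F(ω) = +2πi·ΣRes):
  Res_{z = 4 \sqrt{2} + 4 \sqrt{2} i} g(z) = \frac{3 \sqrt{2} i \left(-1 + i\right) e^{4 \sqrt{2} \omega \left(1 - i\right)}}{2048}
  Res_{z = - 4 \sqrt{2} + 4 \sqrt{2} i} g(z) = \frac{3 \sqrt{2} \left(1 - i\right) e^{4 \sqrt{2} \omega \left(1 + i\right)}}{2048}
  F(ω) = 2πi·ΣRes = - \frac{3 \sqrt{2} i \pi \left(i \left(1 - i\right) e^{4 \sqrt{2} \omega \left(1 - i\right)} - \left(1 - i\right) e^{4 \sqrt{2} \omega \left(1 + i\right)}\right)}{1024} = \frac{3 \sqrt{2} \pi \left(- \sin{\left(4 \sqrt{2} \omega \right)} + \cos{\left(4 \sqrt{2} \omega \right)}\right) e^{4 \sqrt{2} \omega}}{512}

Both cases combine into a single formula in |ω|:

F(ω) = \frac{3 \sqrt{2} \pi \left(\sin{\left(4 \sqrt{2} \left|{\omega}\right| \right)} + \cos{\left(4 \sqrt{2} \left|{\omega}\right| \right)}\right) e^{- 4 \sqrt{2} \left|{\omega}\right|}}{512}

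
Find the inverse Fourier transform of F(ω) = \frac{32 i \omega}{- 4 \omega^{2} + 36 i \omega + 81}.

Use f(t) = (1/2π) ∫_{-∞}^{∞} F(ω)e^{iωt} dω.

f(t) = 8 \left(1 - \frac{9 t}{2}\right) e^{- \frac{9 t}{2}} u\left(t\right)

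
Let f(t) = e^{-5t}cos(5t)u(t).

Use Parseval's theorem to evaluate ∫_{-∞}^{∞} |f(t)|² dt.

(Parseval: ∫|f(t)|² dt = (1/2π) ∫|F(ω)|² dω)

∫|f(t)|² dt = \frac{3}{40}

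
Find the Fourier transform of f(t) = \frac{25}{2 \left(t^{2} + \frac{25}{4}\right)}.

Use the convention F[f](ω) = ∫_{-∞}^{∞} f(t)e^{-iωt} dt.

F(ω) = 5 \pi e^{- \frac{5 \left|{\omega}\right|}{2}}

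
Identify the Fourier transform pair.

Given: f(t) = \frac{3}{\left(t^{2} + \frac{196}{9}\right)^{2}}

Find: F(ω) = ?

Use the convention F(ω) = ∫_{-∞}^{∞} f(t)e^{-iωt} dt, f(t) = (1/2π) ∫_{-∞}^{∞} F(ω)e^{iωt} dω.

F(ω) = \frac{27 \pi \left(14 \left|{\omega}\right| + 3\right) e^{- \frac{14 \left|{\omega}\right|}{3}}}{5488}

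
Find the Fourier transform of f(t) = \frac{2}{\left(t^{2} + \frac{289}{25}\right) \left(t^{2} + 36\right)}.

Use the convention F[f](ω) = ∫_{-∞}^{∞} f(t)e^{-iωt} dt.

F(ω) = - \frac{25 \pi e^{- 6 \left|{\omega}\right|}}{1833} + \frac{250 \pi e^{- \frac{17 \left|{\omega}\right|}{5}}}{10387}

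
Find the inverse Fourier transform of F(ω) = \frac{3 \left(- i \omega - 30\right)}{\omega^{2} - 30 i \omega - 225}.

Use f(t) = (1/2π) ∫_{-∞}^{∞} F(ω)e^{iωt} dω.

f(t) = 3 \left(15 t + 1\right) e^{- 15 t} u\left(t\right)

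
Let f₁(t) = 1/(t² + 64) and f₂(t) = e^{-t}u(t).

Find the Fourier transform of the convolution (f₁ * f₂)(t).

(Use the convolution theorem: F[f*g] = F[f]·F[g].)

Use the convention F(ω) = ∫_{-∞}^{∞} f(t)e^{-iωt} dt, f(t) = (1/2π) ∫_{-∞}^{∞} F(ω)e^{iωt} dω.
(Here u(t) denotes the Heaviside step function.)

F[f₁*f₂](ω) = \frac{\pi e^{- 8 \left|{\omega}\right|}}{8 \left(i \omega + 1\right)}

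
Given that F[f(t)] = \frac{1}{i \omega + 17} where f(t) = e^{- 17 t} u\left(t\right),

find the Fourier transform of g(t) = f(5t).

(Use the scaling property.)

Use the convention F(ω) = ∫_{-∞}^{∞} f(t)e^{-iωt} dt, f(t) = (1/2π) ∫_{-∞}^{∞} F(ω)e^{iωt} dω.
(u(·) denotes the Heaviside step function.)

F[g](ω) = \frac{1}{i \omega + 85}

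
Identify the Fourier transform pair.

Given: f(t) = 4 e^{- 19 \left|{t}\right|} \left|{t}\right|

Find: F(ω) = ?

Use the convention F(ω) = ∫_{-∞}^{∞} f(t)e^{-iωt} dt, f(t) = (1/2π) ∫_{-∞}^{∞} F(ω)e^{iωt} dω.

F(ω) = \frac{8 \left(361 - \omega^{2}\right)}{\left(\omega^{2} + 361\right)^{2}}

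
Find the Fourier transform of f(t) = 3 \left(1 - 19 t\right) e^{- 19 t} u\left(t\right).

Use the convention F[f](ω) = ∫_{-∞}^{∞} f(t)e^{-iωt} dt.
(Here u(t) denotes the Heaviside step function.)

F(ω) = \frac{3 i \omega}{- \omega^{2} + 38 i \omega + 361}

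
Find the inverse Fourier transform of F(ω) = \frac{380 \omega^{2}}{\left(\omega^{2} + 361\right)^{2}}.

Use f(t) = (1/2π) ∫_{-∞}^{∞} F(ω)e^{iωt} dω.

f(t) = 5 \left(1 - 19 \left|{t}\right|\right) e^{- 19 \left|{t}\right|}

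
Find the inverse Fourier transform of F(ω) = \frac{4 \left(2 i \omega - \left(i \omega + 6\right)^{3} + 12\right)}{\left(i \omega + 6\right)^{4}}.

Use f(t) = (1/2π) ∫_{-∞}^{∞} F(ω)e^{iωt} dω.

f(t) = 4 \left(t^{2} - 1\right) e^{- 6 t} u\left(t\right)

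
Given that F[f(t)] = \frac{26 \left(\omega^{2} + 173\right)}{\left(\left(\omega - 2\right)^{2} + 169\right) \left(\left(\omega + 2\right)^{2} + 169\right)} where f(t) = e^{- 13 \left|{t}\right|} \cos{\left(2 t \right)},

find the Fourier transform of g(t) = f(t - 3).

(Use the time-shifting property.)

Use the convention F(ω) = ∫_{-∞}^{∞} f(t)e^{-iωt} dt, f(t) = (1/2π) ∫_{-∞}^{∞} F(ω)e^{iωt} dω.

F[g](ω) = \frac{26 \left(\omega^{2} + 173\right) e^{- 3 i \omega}}{\omega^{4} + 330 \omega^{2} + 29929}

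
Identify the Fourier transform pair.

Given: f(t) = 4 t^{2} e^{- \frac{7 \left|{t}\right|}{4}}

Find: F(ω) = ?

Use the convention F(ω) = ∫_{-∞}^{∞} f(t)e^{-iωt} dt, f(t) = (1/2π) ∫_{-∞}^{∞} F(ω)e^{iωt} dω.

F(ω) = \frac{7168 \left(49 - 48 \omega^{2}\right)}{\left(16 \omega^{2} + 49\right)^{3}}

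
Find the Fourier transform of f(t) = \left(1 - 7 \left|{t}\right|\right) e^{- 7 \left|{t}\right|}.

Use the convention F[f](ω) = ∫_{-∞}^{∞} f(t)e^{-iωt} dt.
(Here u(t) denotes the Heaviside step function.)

F(ω) = \frac{28 \omega^{2}}{\left(\omega^{2} + 49\right)^{2}}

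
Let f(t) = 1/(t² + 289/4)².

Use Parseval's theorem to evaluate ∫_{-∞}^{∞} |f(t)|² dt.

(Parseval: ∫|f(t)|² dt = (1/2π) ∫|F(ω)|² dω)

∫|f(t)|² dt = \frac{40 \pi}{410338673}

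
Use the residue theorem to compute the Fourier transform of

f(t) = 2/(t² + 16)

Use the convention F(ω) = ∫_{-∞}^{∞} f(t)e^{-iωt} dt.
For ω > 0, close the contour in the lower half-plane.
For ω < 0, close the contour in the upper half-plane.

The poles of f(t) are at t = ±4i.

Let g(z) = f(z)e^{-iωz}; for large |z| the factor e^{-iωz} decays in the lower half-plane when ω > 0 and in the upper half-plane when ω < 0.

Case ω > 0 (lower half-plane, clockwise contour ⇒ F(ω) = -2πi·ΣRes):
  Res_{z = - 4 i} g(z) = \frac{i e^{- 4 \omega}}{4}
  F(ω) = -2πi·ΣRes = \frac{\pi e^{- 4 \omega}}{2}

Case ω < 0 (upper half-plane, counterclockwise contour ⇒ F(ω) = +2πi·ΣRes):
  Res_{z = 4 i} g(z) = - \frac{i e^{4 \omega}}{4}
  F(ω) = 2πi·ΣRes = \frac{\pi e^{4 \omega}}{2}

Both cases combine into a single formula in |ω|:

F(ω) = \frac{\pi e^{- 4 \left|{\omega}\right|}}{2}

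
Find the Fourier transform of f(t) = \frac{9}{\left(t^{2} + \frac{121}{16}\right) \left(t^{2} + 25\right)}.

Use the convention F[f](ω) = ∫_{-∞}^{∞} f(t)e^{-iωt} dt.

F(ω) = - \frac{16 \pi e^{- 5 \left|{\omega}\right|}}{155} + \frac{64 \pi e^{- \frac{11 \left|{\omega}\right|}{4}}}{341}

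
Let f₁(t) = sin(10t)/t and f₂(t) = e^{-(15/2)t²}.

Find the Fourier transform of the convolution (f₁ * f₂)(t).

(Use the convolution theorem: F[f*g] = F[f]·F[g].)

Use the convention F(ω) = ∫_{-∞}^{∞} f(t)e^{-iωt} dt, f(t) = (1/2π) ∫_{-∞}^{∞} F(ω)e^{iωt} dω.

F[f₁*f₂](ω) = \begin{cases} \frac{\sqrt{30} \pi^{\frac{3}{2}} e^{- \frac{\omega^{2}}{30}}}{15} & \text{for}\: \omega > -10 \wedge \omega < 10 \\0 & \text{otherwise} \end{cases}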